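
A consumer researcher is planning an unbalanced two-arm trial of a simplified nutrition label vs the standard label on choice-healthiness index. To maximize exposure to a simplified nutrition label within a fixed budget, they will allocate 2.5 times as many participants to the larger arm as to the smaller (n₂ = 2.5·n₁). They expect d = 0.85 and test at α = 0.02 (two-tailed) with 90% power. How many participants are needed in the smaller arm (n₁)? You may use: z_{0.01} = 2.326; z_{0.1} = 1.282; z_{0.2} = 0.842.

n₁ = 26

With allocation ratio k = n₂/n₁ = 2.5, Var(x̄₁−x̄₂) = σ²(1/n₁ + 1/(k·n₁)) = σ²·(k+1)/(k·n₁).
So n₁ = (1 + 1/k)·((z_{α/2} + z_β)/d)² = 1.400 × (3.608/0.85)².
n₁ = 1.400 × 18.02 = 25.2.
Round up: n₁ = 26, giving n₂ = 2.5 × 26 = 65.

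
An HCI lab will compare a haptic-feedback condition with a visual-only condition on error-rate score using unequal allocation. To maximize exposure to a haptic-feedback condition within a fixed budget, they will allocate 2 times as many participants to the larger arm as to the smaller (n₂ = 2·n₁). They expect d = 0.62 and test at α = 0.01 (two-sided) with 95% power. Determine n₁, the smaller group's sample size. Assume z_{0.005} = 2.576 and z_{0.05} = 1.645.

With allocation ratio k = n₂/n₁ = 2, Var(x̄₁−x̄₂) = σ²(1/n₁ + 1/(k·n₁)) = σ²·(k+1)/(k·n₁).
So n₁ = (1 + 1/k)·((z_{α/2} + z_β)/d)² = 1.500 × (4.221/0.62)².
n₁ = 1.500 × 46.35 = 69.5.
Round up: n₁ = 70, giving n₂ = 2 × 70 = 140.

n₁ = 70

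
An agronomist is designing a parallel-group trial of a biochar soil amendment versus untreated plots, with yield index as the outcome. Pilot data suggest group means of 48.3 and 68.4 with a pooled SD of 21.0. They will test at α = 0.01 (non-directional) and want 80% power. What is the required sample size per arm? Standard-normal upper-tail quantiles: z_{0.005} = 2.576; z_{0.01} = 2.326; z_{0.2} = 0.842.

n = 26 per group

Cohen's d = |M₁ − M₂| / SD_pooled = |48.3 − 68.4| / 21.0 = 20.1 / 21.0 = 0.957.
For two independent groups with equal n: n = 2·((z_{α/2} + z_β) / d)².
z_{α/2} + z_β = 2.576 + 0.842 = 3.418.
n = 2 × (3.418 / 0.957)² = 2 × 3.572² = 2 × 12.76 = 25.5.
Round up to the next whole participant.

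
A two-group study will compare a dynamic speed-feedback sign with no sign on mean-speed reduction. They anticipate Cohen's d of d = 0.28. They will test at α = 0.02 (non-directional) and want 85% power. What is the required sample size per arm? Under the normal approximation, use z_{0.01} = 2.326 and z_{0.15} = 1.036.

For two independent groups with equal n: n = 2·((z_{α/2} + z_β) / d)².
z_{α/2} + z_β = 2.326 + 1.036 = 3.362.
n = 2 × (3.362 / 0.28)² = 2 × 12.007² = 2 × 144.17 = 288.3.
Round up to the next whole participant.

n = 289 per group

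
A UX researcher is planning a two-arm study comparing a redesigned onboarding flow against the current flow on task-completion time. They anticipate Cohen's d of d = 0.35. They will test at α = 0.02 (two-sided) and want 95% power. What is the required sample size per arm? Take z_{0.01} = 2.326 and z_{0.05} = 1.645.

n = 258 per group

For two independent groups with equal n: n = 2·((z_{α/2} + z_β) / d)².
z_{α/2} + z_β = 2.326 + 1.645 = 3.971.
n = 2 × (3.971 / 0.35)² = 2 × 11.346² = 2 × 128.73 = 257.5.
Round up to the next whole participant.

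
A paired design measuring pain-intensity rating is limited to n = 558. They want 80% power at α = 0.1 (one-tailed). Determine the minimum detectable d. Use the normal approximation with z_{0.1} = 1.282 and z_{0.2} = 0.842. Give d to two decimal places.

For a single sample (or paired design) of n = 558: d_min = (z_{α} + z_β)/√n.
z-sum = 1.282 + 0.842 = 2.124.
d_min = 2.124 / √558 = 2.124 / 23.622 = 0.090.

d_min ≈ 0.09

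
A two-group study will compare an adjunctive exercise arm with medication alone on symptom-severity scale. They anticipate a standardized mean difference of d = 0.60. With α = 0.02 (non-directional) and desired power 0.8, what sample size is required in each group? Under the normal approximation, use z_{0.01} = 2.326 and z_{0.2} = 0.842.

For two independent groups with equal n: n = 2·((z_{α/2} + z_β) / d)².
z_{α/2} + z_β = 2.326 + 0.842 = 3.168.
n = 2 × (3.168 / 0.60)² = 2 × 5.280² = 2 × 27.88 = 55.8.
Round up to the next whole participant.

n = 56 per group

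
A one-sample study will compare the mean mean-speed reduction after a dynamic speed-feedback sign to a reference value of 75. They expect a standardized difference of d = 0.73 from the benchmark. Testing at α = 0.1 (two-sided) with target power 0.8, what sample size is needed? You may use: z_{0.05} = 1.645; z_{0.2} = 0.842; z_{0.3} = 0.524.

For a one-sample test: n = ((z_{α/2} + z_β) / d)².
z_{α/2} + z_β = 1.645 + 0.842 = 2.487.
n = (2.487 / 0.73)² = 3.407² = 11.61.
Round up.

n = 12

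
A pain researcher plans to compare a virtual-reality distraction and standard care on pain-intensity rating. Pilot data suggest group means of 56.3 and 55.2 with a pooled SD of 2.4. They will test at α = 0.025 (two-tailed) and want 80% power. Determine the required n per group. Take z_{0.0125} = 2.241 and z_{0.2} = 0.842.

Cohen's d = |M₁ − M₂| / SD_pooled = |56.3 − 55.2| / 2.4 = 1.1 / 2.4 = 0.458.
For two independent groups with equal n: n = 2·((z_{α/2} + z_β) / d)².
z_{α/2} + z_β = 2.241 + 0.842 = 3.083.
n = 2 × (3.083 / 0.458)² = 2 × 6.731² = 2 × 45.31 = 90.6.
Round up to the next whole participant.

n = 91 per group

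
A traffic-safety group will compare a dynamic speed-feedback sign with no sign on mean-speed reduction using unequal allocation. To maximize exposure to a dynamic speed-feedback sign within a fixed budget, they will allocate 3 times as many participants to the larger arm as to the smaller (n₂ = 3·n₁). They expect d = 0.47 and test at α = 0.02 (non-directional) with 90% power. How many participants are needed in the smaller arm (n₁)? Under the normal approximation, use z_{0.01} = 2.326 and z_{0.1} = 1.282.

n₁ = 79

With allocation ratio k = n₂/n₁ = 3, Var(x̄₁−x̄₂) = σ²(1/n₁ + 1/(k·n₁)) = σ²·(k+1)/(k·n₁).
So n₁ = (1 + 1/k)·((z_{α/2} + z_β)/d)² = 1.333 × (3.608/0.47)².
n₁ = 1.333 × 58.93 = 78.6.
Round up: n₁ = 79, giving n₂ = 3 × 79 = 237.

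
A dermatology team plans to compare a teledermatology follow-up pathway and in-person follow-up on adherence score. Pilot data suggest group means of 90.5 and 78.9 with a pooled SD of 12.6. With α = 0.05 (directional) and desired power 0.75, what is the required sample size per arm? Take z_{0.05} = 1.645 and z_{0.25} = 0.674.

n = 13 per group

Cohen's d = |M₁ − M₂| / SD_pooled = |90.5 − 78.9| / 12.6 = 11.6 / 12.6 = 0.921.
For two independent groups with equal n: n = 2·((z_{α} + z_β) / d)².
z_{α} + z_β = 1.645 + 0.674 = 2.319.
n = 2 × (2.319 / 0.921)² = 2 × 2.518² = 2 × 6.34 = 12.7.
Round up to the next whole participant.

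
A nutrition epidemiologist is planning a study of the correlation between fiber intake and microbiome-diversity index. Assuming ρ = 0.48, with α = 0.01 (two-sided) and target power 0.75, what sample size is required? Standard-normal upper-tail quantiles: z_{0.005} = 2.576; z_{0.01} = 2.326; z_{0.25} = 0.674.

n = 42

Fisher's z: C = ½·ln((1+r)/(1−r)) = ½·ln(2.8462) = 0.5230.
n = ((z_{α/2} + z_β)/C)² + 3.
(2.576 + 0.674) / 0.5230 = 3.250 / 0.5230 = 6.214.
n = 6.214² + 3 = 38.62 + 3 = 41.6.
Round up.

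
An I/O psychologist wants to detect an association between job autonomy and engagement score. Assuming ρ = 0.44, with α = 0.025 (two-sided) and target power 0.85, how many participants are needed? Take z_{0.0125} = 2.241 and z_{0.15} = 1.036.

Fisher's z: C = ½·ln((1+r)/(1−r)) = ½·ln(2.5714) = 0.4722.
n = ((z_{α/2} + z_β)/C)² + 3.
(2.241 + 1.036) / 0.4722 = 3.277 / 0.4722 = 6.940.
n = 6.940² + 3 = 48.16 + 3 = 51.2.
Round up.

n = 52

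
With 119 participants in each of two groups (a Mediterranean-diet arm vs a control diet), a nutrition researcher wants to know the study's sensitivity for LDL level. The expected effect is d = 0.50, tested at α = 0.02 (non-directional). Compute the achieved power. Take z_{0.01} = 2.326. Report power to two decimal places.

For two equal groups, power = Φ(d·√(n/2) − z_{α/2}).
d·√(n/2) = 0.50 × √(119/2) = 0.50 × 7.714 = 3.857.
z_β = 3.857 − 2.326 = 1.531.
Power = Φ(1.531) = 0.937.

power ≈ 0.94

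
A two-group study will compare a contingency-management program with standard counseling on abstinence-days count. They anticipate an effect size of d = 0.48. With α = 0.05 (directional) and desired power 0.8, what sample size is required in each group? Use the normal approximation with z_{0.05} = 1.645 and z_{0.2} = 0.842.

For two independent groups with equal n: n = 2·((z_{α} + z_β) / d)².
z_{α} + z_β = 1.645 + 0.842 = 2.487.
n = 2 × (2.487 / 0.48)² = 2 × 5.181² = 2 × 26.85 = 53.7.
Round up to the next whole participant.

n = 54 per group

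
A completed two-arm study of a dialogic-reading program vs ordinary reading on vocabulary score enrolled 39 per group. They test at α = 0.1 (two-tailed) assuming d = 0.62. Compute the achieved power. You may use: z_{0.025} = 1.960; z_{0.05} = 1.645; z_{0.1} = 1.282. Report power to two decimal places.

For two equal groups, power = Φ(d·√(n/2) − z_{α/2}).
d·√(n/2) = 0.62 × √(39/2) = 0.62 × 4.416 = 2.738.
z_β = 2.738 − 1.645 = 1.093.
Power = Φ(1.093) = 0.863.

power ≈ 0.86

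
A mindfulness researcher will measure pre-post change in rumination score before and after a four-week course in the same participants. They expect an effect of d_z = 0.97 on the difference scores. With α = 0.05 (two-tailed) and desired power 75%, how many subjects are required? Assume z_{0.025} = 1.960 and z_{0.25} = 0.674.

For a paired (one-sample on differences) test: n = ((z_{α/2} + z_β) / d)².
z_{α/2} + z_β = 1.960 + 0.674 = 2.634.
n = (2.634 / 0.97)² = 2.715² = 7.37.
Round up.

n = 8 pairs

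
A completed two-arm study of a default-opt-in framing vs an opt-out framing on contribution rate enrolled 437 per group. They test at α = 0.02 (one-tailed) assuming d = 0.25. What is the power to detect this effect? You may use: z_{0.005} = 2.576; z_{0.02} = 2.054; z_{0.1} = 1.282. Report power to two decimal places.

For two equal groups, power = Φ(d·√(n/2) − z_{α}).
d·√(n/2) = 0.25 × √(437/2) = 0.25 × 14.782 = 3.695.
z_β = 3.695 − 2.054 = 1.641.
Power = Φ(1.641) = 0.950.

power ≈ 0.95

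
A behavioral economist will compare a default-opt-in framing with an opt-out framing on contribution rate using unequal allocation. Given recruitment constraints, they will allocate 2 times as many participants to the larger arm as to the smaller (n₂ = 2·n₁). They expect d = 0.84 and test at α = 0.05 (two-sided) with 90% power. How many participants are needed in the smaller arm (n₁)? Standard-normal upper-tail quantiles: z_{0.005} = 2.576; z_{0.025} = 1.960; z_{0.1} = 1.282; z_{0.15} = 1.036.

n₁ = 23

With allocation ratio k = n₂/n₁ = 2, Var(x̄₁−x̄₂) = σ²(1/n₁ + 1/(k·n₁)) = σ²·(k+1)/(k·n₁).
So n₁ = (1 + 1/k)·((z_{α/2} + z_β)/d)² = 1.500 × (3.242/0.84)².
n₁ = 1.500 × 14.90 = 22.3.
Round up: n₁ = 23, giving n₂ = 2 × 23 = 46.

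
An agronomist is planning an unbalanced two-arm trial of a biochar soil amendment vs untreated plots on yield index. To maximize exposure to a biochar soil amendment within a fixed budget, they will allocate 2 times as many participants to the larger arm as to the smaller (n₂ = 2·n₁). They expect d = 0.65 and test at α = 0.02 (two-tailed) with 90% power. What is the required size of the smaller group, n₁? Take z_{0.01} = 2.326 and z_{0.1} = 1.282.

With allocation ratio k = n₂/n₁ = 2, Var(x̄₁−x̄₂) = σ²(1/n₁ + 1/(k·n₁)) = σ²·(k+1)/(k·n₁).
So n₁ = (1 + 1/k)·((z_{α/2} + z_β)/d)² = 1.500 × (3.608/0.65)².
n₁ = 1.500 × 30.81 = 46.2.
Round up: n₁ = 47, giving n₂ = 2 × 47 = 94.

n₁ = 47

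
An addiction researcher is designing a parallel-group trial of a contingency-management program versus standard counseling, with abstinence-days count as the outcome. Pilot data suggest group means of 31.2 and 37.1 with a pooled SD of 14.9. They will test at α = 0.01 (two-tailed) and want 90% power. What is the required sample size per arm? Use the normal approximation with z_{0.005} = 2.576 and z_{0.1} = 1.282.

n = 190 per group

Cohen's d = |M₁ − M₂| / SD_pooled = |31.2 − 37.1| / 14.9 = 5.9 / 14.9 = 0.396.
For two independent groups with equal n: n = 2·((z_{α/2} + z_β) / d)².
z_{α/2} + z_β = 2.576 + 1.282 = 3.858.
n = 2 × (3.858 / 0.396)² = 2 × 9.742² = 2 × 94.91 = 189.8.
Round up to the next whole participant.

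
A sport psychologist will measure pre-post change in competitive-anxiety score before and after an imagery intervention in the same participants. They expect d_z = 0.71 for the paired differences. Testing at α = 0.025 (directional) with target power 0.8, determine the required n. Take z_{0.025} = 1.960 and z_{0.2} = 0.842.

n = 16 pairs

For a paired (one-sample on differences) test: n = ((z_{α} + z_β) / d)².
z_{α} + z_β = 1.960 + 0.842 = 2.802.
n = (2.802 / 0.71)² = 3.946² = 15.57.
Round up.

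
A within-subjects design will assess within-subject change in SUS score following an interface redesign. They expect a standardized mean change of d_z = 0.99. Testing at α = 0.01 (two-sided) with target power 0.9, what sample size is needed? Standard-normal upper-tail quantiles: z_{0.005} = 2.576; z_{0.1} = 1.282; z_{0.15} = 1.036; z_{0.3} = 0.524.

n = 16 pairs

For a paired (one-sample on differences) test: n = ((z_{α/2} + z_β) / d)².
z_{α/2} + z_β = 2.576 + 1.282 = 3.858.
n = (3.858 / 0.99)² = 3.897² = 15.19.
Round up.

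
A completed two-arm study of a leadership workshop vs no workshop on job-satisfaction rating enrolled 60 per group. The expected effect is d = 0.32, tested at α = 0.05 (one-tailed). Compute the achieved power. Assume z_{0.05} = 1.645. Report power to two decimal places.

For two equal groups, power = Φ(d·√(n/2) − z_{α}).
d·√(n/2) = 0.32 × √(60/2) = 0.32 × 5.477 = 1.753.
z_β = 1.753 − 1.645 = 0.108.
Power = Φ(0.108) = 0.543.

power ≈ 0.54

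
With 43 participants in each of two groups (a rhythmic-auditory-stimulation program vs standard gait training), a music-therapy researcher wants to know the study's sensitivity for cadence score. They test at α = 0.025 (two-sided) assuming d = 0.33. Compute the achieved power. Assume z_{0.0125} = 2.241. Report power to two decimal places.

power ≈ 0.24

For two equal groups, power = Φ(d·√(n/2) − z_{α/2}).
d·√(n/2) = 0.33 × √(43/2) = 0.33 × 4.637 = 1.530.
z_β = 1.530 − 2.241 = -0.711.
Power = Φ(-0.711) = 0.239.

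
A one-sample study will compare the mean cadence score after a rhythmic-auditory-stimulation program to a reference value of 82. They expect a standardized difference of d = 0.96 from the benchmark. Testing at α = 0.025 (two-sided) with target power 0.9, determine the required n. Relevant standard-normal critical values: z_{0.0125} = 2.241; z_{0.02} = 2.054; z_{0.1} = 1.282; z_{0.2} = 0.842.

For a one-sample test: n = ((z_{α/2} + z_β) / d)².
z_{α/2} + z_β = 2.241 + 1.282 = 3.523.
n = (3.523 / 0.96)² = 3.670² = 13.47.
Round up.

n = 14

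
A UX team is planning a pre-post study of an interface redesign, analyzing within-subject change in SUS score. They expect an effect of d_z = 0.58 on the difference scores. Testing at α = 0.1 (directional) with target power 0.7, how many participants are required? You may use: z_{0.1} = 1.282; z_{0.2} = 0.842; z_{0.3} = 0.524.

For a paired (one-sample on differences) test: n = ((z_{α} + z_β) / d)².
z_{α} + z_β = 1.282 + 0.524 = 1.806.
n = (1.806 / 0.58)² = 3.114² = 9.70.
Round up.

n = 10 pairs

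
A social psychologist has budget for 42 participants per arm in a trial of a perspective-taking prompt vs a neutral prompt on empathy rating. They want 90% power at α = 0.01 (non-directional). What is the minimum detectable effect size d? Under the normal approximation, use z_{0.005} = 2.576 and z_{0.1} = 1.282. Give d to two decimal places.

d_min ≈ 0.84

For two independent groups of n = 42 each: d_min = (z_{α/2} + z_β)·√(2/n).
z-sum = 2.576 + 1.282 = 3.858.
d_min = 3.858 × √(2/42) = 3.858 × 0.2182 = 0.842.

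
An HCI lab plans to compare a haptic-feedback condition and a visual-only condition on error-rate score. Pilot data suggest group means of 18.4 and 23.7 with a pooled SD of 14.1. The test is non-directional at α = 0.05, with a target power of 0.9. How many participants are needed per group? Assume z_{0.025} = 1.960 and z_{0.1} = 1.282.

Cohen's d = |M₁ − M₂| / SD_pooled = |18.4 − 23.7| / 14.1 = 5.3 / 14.1 = 0.376.
For two independent groups with equal n: n = 2·((z_{α/2} + z_β) / d)².
z_{α/2} + z_β = 1.960 + 1.282 = 3.242.
n = 2 × (3.242 / 0.376)² = 2 × 8.622² = 2 × 74.34 = 148.7.
Round up to the next whole participant.

n = 149 per group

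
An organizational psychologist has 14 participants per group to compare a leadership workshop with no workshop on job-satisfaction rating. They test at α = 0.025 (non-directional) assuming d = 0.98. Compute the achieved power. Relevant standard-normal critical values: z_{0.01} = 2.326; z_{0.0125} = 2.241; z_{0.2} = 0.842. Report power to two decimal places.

For two equal groups, power = Φ(d·√(n/2) − z_{α/2}).
d·√(n/2) = 0.98 × √(14/2) = 0.98 × 2.646 = 2.593.
z_β = 2.593 − 2.241 = 0.352.
Power = Φ(0.352) = 0.638.

power ≈ 0.64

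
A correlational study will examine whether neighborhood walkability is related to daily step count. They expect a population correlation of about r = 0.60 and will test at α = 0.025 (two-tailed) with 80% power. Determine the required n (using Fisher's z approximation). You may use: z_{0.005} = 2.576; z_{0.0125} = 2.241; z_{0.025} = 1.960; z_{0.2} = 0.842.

Fisher's z: C = ½·ln((1+r)/(1−r)) = ½·ln(4.0000) = 0.6931.
n = ((z_{α/2} + z_β)/C)² + 3.
(2.241 + 0.842) / 0.6931 = 3.083 / 0.6931 = 4.448.
n = 4.448² + 3 = 19.79 + 3 = 22.8.
Round up.

n = 23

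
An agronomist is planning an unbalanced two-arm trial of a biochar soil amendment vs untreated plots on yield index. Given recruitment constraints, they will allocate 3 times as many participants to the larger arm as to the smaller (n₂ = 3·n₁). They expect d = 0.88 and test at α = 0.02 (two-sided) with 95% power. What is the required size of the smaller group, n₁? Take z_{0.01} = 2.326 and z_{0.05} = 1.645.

n₁ = 28

With allocation ratio k = n₂/n₁ = 3, Var(x̄₁−x̄₂) = σ²(1/n₁ + 1/(k·n₁)) = σ²·(k+1)/(k·n₁).
So n₁ = (1 + 1/k)·((z_{α/2} + z_β)/d)² = 1.333 × (3.971/0.88)².
n₁ = 1.333 × 20.36 = 27.2.
Round up: n₁ = 28, giving n₂ = 3 × 28 = 84.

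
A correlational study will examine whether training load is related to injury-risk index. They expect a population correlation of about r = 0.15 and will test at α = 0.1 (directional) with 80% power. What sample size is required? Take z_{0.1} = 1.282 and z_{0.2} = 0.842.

n = 201

Fisher's z: C = ½·ln((1+r)/(1−r)) = ½·ln(1.3529) = 0.1511.
n = ((z_{α} + z_β)/C)² + 3.
(1.282 + 0.842) / 0.1511 = 2.124 / 0.1511 = 14.057.
n = 14.057² + 3 = 197.60 + 3 = 200.6.
Round up.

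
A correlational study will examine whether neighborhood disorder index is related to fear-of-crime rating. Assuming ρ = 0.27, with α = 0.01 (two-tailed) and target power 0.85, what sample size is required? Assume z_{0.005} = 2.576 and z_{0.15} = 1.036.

n = 174

Fisher's z: C = ½·ln((1+r)/(1−r)) = ½·ln(1.7397) = 0.2769.
n = ((z_{α/2} + z_β)/C)² + 3.
(2.576 + 1.036) / 0.2769 = 3.612 / 0.2769 = 13.044.
n = 13.044² + 3 = 170.16 + 3 = 173.2.
Round up.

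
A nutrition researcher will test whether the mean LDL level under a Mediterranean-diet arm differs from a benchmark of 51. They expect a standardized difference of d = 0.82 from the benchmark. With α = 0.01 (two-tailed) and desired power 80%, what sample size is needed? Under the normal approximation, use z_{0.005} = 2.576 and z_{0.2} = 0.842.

For a one-sample test: n = ((z_{α/2} + z_β) / d)².
z_{α/2} + z_β = 2.576 + 0.842 = 3.418.
n = (3.418 / 0.82)² = 4.168² = 17.37.
Round up.

n = 18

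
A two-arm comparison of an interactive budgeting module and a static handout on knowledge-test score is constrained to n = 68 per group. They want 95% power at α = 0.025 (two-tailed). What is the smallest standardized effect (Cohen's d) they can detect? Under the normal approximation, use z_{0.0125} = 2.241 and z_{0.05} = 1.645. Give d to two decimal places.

For two independent groups of n = 68 each: d_min = (z_{α/2} + z_β)·√(2/n).
z-sum = 2.241 + 1.645 = 3.886.
d_min = 3.886 × √(2/68) = 3.886 × 0.1715 = 0.666.

d_min ≈ 0.67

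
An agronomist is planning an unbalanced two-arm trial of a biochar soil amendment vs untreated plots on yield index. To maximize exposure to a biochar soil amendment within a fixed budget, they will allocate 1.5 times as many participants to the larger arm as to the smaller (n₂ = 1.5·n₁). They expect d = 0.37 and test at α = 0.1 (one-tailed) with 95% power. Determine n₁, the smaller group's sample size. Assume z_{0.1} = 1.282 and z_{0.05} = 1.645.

n₁ = 105

With allocation ratio k = n₂/n₁ = 1.5, Var(x̄₁−x̄₂) = σ²(1/n₁ + 1/(k·n₁)) = σ²·(k+1)/(k·n₁).
So n₁ = (1 + 1/k)·((z_{α} + z_β)/d)² = 1.667 × (2.927/0.37)².
n₁ = 1.667 × 62.58 = 104.3.
Round up: n₁ = 105, giving n₂ = ⌈1.5 × 105⌉ = ⌈157.5⌉ = 158.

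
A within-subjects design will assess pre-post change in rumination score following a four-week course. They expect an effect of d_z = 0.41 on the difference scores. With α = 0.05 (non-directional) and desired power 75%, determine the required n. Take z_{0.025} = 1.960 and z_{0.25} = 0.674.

n = 42 pairs

For a paired (one-sample on differences) test: n = ((z_{α/2} + z_β) / d)².
z_{α/2} + z_β = 1.960 + 0.674 = 2.634.
n = (2.634 / 0.41)² = 6.424² = 41.27.
Round up.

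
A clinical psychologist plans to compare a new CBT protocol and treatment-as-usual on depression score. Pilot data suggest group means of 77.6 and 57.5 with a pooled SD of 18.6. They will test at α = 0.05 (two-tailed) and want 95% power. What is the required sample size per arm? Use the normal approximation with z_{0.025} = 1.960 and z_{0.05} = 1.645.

Cohen's d = |M₁ − M₂| / SD_pooled = |77.6 − 57.5| / 18.6 = 20.1 / 18.6 = 1.081.
For two independent groups with equal n: n = 2·((z_{α/2} + z_β) / d)².
z_{α/2} + z_β = 1.960 + 1.645 = 3.605.
n = 2 × (3.605 / 1.081)² = 2 × 3.335² = 2 × 11.12 = 22.2.
Round up to the next whole participant.

n = 23 per group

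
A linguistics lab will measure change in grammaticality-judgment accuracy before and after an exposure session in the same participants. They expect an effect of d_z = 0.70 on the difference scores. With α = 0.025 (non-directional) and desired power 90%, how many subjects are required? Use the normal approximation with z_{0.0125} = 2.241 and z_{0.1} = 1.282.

n = 26 pairs

For a paired (one-sample on differences) test: n = ((z_{α/2} + z_β) / d)².
z_{α/2} + z_β = 2.241 + 1.282 = 3.523.
n = (3.523 / 0.70)² = 5.033² = 25.33.
Round up.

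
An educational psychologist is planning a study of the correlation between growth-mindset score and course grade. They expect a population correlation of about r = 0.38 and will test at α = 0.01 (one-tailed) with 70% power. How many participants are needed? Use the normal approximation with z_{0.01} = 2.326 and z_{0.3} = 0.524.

Fisher's z: C = ½·ln((1+r)/(1−r)) = ½·ln(2.2258) = 0.4001.
n = ((z_{α} + z_β)/C)² + 3.
(2.326 + 0.524) / 0.4001 = 2.850 / 0.4001 = 7.123.
n = 7.123² + 3 = 50.74 + 3 = 53.7.
Round up.

n = 54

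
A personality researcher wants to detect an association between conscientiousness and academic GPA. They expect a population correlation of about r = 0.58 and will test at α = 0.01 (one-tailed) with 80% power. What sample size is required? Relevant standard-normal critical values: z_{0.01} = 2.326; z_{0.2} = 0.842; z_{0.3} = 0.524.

Fisher's z: C = ½·ln((1+r)/(1−r)) = ½·ln(3.7619) = 0.6625.
n = ((z_{α} + z_β)/C)² + 3.
(2.326 + 0.842) / 0.6625 = 3.168 / 0.6625 = 4.782.
n = 4.782² + 3 = 22.87 + 3 = 25.9.
Round up.

n = 26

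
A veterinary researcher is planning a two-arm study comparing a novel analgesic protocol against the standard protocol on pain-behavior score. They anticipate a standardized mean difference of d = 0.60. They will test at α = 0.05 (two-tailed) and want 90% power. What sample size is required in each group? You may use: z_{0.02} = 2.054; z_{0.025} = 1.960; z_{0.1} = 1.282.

n = 59 per group

For two independent groups with equal n: n = 2·((z_{α/2} + z_β) / d)².
z_{α/2} + z_β = 1.960 + 1.282 = 3.242.
n = 2 × (3.242 / 0.60)² = 2 × 5.403² = 2 × 29.20 = 58.4.
Round up to the next whole participant.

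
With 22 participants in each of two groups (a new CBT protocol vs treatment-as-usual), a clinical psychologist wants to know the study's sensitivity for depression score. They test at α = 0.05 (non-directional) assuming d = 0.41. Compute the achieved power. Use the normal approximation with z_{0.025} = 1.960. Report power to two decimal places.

power ≈ 0.27

For two equal groups, power = Φ(d·√(n/2) − z_{α/2}).
d·√(n/2) = 0.41 × √(22/2) = 0.41 × 3.317 = 1.360.
z_β = 1.360 − 1.960 = -0.600.
Power = Φ(-0.600) = 0.274.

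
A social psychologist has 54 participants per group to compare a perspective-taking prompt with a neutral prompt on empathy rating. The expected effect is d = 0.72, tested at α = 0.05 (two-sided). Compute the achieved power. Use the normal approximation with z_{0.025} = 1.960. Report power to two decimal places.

For two equal groups, power = Φ(d·√(n/2) − z_{α/2}).
d·√(n/2) = 0.72 × √(54/2) = 0.72 × 5.196 = 3.741.
z_β = 3.741 − 1.960 = 1.781.
Power = Φ(1.781) = 0.963.

power ≈ 0.96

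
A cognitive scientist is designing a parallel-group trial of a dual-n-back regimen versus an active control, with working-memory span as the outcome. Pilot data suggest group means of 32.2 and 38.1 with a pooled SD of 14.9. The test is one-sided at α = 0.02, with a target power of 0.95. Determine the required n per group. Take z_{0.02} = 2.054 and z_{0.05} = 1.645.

n = 175 per group

Cohen's d = |M₁ − M₂| / SD_pooled = |32.2 − 38.1| / 14.9 = 5.9 / 14.9 = 0.396.
For two independent groups with equal n: n = 2·((z_{α} + z_β) / d)².
z_{α} + z_β = 2.054 + 1.645 = 3.699.
n = 2 × (3.699 / 0.396)² = 2 × 9.341² = 2 × 87.25 = 174.5.
Round up to the next whole participant.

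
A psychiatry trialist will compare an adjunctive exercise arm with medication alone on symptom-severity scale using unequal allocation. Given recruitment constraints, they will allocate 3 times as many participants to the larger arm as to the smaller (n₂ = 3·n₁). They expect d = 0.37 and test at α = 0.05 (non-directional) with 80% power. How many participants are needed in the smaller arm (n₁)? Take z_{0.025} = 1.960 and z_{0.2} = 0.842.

n₁ = 77

With allocation ratio k = n₂/n₁ = 3, Var(x̄₁−x̄₂) = σ²(1/n₁ + 1/(k·n₁)) = σ²·(k+1)/(k·n₁).
So n₁ = (1 + 1/k)·((z_{α/2} + z_β)/d)² = 1.333 × (2.802/0.37)².
n₁ = 1.333 × 57.35 = 76.5.
Round up: n₁ = 77, giving n₂ = 3 × 77 = 231.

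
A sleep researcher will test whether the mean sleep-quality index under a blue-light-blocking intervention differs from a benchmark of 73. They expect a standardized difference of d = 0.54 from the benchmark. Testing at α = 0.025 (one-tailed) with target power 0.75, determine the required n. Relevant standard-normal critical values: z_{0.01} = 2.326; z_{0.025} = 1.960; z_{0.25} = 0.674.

For a one-sample test: n = ((z_{α} + z_β) / d)².
z_{α} + z_β = 1.960 + 0.674 = 2.634.
n = (2.634 / 0.54)² = 4.878² = 23.79.
Round up.

n = 24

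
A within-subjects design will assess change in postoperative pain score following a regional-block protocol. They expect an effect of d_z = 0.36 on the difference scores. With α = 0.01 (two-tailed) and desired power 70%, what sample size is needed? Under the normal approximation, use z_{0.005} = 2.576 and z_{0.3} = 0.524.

For a paired (one-sample on differences) test: n = ((z_{α/2} + z_β) / d)².
z_{α/2} + z_β = 2.576 + 0.524 = 3.100.
n = (3.100 / 0.36)² = 8.611² = 74.15.
Round up.

n = 75 pairs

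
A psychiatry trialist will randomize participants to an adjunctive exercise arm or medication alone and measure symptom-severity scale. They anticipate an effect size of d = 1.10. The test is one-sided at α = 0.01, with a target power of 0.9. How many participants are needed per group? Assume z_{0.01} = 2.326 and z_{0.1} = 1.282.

n = 22 per group

For two independent groups with equal n: n = 2·((z_{α} + z_β) / d)².
z_{α} + z_β = 2.326 + 1.282 = 3.608.
n = 2 × (3.608 / 1.10)² = 2 × 3.280² = 2 × 10.76 = 21.5.
Round up to the next whole participant.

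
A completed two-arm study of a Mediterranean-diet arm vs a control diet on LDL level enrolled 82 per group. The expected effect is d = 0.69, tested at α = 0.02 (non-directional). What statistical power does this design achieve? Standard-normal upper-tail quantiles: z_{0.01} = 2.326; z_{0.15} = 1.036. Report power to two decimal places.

power ≈ 0.98

For two equal groups, power = Φ(d·√(n/2) − z_{α/2}).
d·√(n/2) = 0.69 × √(82/2) = 0.69 × 6.403 = 4.418.
z_β = 4.418 − 2.326 = 2.092.
Power = Φ(2.092) = 0.982.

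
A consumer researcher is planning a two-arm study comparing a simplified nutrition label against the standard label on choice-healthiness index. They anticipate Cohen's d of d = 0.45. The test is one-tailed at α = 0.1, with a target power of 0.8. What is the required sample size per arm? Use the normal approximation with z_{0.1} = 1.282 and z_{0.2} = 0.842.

n = 45 per group

For two independent groups with equal n: n = 2·((z_{α} + z_β) / d)².
z_{α} + z_β = 1.282 + 0.842 = 2.124.
n = 2 × (2.124 / 0.45)² = 2 × 4.720² = 2 × 22.28 = 44.6.
Round up to the next whole participant.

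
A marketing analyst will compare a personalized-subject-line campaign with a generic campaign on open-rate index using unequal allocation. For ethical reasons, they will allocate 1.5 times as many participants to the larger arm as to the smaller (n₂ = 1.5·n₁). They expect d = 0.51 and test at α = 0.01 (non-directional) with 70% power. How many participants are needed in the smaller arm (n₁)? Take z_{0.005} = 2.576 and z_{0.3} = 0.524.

n₁ = 62

With allocation ratio k = n₂/n₁ = 1.5, Var(x̄₁−x̄₂) = σ²(1/n₁ + 1/(k·n₁)) = σ²·(k+1)/(k·n₁).
So n₁ = (1 + 1/k)·((z_{α/2} + z_β)/d)² = 1.667 × (3.100/0.51)².
n₁ = 1.667 × 36.95 = 61.6.
Round up: n₁ = 62, giving n₂ = 1.5 × 62 = 93.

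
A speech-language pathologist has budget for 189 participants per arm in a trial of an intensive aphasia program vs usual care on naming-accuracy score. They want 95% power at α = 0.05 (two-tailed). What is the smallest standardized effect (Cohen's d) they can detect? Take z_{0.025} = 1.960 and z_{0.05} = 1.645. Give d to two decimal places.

d_min ≈ 0.37

For two independent groups of n = 189 each: d_min = (z_{α/2} + z_β)·√(2/n).
z-sum = 1.960 + 1.645 = 3.605.
d_min = 3.605 × √(2/189) = 3.605 × 0.1029 = 0.371.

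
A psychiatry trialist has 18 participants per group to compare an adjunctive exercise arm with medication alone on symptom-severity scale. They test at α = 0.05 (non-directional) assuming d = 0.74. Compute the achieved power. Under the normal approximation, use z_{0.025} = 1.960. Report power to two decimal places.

For two equal groups, power = Φ(d·√(n/2) − z_{α/2}).
d·√(n/2) = 0.74 × √(18/2) = 0.74 × 3.000 = 2.220.
z_β = 2.220 − 1.960 = 0.260.
Power = Φ(0.260) = 0.603.

power ≈ 0.60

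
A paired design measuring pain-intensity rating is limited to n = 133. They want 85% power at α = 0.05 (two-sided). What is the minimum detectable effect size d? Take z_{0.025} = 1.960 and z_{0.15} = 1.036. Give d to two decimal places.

d_min ≈ 0.26

For a single sample (or paired design) of n = 133: d_min = (z_{α/2} + z_β)/√n.
z-sum = 1.960 + 1.036 = 2.996.
d_min = 2.996 / √133 = 2.996 / 11.533 = 0.260.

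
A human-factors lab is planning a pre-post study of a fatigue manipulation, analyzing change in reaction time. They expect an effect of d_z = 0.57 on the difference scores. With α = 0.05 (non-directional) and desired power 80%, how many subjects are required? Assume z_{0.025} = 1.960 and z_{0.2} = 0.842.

For a paired (one-sample on differences) test: n = ((z_{α/2} + z_β) / d)².
z_{α/2} + z_β = 1.960 + 0.842 = 2.802.
n = (2.802 / 0.57)² = 4.916² = 24.16.
Round up.

n = 25 pairs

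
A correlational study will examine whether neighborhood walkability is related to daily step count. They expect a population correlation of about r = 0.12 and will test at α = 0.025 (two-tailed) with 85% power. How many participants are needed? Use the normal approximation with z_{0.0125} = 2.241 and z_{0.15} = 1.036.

n = 742

Fisher's z: C = ½·ln((1+r)/(1−r)) = ½·ln(1.2727) = 0.1206.
n = ((z_{α/2} + z_β)/C)² + 3.
(2.241 + 1.036) / 0.1206 = 3.277 / 0.1206 = 27.172.
n = 27.172² + 3 = 738.34 + 3 = 741.3.
Round up.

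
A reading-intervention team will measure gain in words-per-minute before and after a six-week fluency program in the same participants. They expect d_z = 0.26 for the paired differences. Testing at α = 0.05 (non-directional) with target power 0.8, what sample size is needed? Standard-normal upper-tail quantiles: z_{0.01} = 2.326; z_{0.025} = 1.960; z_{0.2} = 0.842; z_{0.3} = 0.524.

n = 117 pairs

For a paired (one-sample on differences) test: n = ((z_{α/2} + z_β) / d)².
z_{α/2} + z_β = 1.960 + 0.842 = 2.802.
n = (2.802 / 0.26)² = 10.777² = 116.14.
Round up.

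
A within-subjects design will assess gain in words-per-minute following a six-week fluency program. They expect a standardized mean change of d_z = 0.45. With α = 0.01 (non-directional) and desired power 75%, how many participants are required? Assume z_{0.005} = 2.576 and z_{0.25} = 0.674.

For a paired (one-sample on differences) test: n = ((z_{α/2} + z_β) / d)².
z_{α/2} + z_β = 2.576 + 0.674 = 3.250.
n = (3.250 / 0.45)² = 7.222² = 52.16.
Round up.

n = 53 pairs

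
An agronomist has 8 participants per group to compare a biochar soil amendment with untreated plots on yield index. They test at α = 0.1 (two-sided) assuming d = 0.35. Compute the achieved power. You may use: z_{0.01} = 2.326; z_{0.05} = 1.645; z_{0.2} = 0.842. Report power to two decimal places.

power ≈ 0.17

For two equal groups, power = Φ(d·√(n/2) − z_{α/2}).
d·√(n/2) = 0.35 × √(8/2) = 0.35 × 2.000 = 0.700.
z_β = 0.700 − 1.645 = -0.945.
Power = Φ(-0.945) = 0.172.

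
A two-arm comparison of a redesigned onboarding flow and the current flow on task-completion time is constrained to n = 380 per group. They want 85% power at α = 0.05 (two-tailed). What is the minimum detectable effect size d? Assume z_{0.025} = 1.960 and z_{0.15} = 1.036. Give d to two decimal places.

For two independent groups of n = 380 each: d_min = (z_{α/2} + z_β)·√(2/n).
z-sum = 1.960 + 1.036 = 2.996.
d_min = 2.996 × √(2/380) = 2.996 × 0.0725 = 0.217.

d_min ≈ 0.22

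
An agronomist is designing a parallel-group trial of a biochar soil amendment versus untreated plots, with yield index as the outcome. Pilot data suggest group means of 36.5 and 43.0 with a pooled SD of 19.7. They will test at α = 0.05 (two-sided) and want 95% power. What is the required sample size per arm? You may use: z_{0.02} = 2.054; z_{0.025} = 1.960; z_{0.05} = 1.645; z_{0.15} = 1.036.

n = 239 per group

Cohen's d = |M₁ − M₂| / SD_pooled = |36.5 − 43.0| / 19.7 = 6.5 / 19.7 = 0.330.
For two independent groups with equal n: n = 2·((z_{α/2} + z_β) / d)².
z_{α/2} + z_β = 1.960 + 1.645 = 3.605.
n = 2 × (3.605 / 0.330)² = 2 × 10.924² = 2 × 119.34 = 238.7.
Round up to the next whole participant.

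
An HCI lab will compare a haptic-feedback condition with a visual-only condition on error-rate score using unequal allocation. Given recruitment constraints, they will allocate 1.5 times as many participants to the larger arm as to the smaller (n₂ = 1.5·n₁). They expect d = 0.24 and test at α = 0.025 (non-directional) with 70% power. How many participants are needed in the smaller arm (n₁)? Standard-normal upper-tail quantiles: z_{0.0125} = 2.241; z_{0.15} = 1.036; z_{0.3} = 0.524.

With allocation ratio k = n₂/n₁ = 1.5, Var(x̄₁−x̄₂) = σ²(1/n₁ + 1/(k·n₁)) = σ²·(k+1)/(k·n₁).
So n₁ = (1 + 1/k)·((z_{α/2} + z_β)/d)² = 1.667 × (2.765/0.24)².
n₁ = 1.667 × 132.73 = 221.2.
Round up: n₁ = 222, giving n₂ = 1.5 × 222 = 333.

n₁ = 222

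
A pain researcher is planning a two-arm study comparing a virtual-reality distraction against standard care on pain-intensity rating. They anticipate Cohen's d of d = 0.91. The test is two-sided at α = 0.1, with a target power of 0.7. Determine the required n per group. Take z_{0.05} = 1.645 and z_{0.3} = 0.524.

For two independent groups with equal n: n = 2·((z_{α/2} + z_β) / d)².
z_{α/2} + z_β = 1.645 + 0.524 = 2.169.
n = 2 × (2.169 / 0.91)² = 2 × 2.384² = 2 × 5.68 = 11.4.
Round up to the next whole participant.

n = 12 per group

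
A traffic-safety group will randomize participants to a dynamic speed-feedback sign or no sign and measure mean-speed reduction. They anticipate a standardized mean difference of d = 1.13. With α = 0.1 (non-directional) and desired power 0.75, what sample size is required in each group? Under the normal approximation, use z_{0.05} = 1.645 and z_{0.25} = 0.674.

For two independent groups with equal n: n = 2·((z_{α/2} + z_β) / d)².
z_{α/2} + z_β = 1.645 + 0.674 = 2.319.
n = 2 × (2.319 / 1.13)² = 2 × 2.052² = 2 × 4.21 = 8.4.
Round up to the next whole participant.

n = 9 per group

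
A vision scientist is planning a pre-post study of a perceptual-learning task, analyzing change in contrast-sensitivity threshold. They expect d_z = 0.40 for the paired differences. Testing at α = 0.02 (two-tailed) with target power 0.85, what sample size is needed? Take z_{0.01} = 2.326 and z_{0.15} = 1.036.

n = 71 pairs

For a paired (one-sample on differences) test: n = ((z_{α/2} + z_β) / d)².
z_{α/2} + z_β = 2.326 + 1.036 = 3.362.
n = (3.362 / 0.40)² = 8.405² = 70.64.
Round up.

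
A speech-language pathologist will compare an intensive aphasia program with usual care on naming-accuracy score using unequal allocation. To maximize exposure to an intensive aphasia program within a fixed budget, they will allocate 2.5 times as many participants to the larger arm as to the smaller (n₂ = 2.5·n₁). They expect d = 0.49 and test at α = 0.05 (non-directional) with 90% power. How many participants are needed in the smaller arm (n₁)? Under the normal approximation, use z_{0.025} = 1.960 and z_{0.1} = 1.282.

With allocation ratio k = n₂/n₁ = 2.5, Var(x̄₁−x̄₂) = σ²(1/n₁ + 1/(k·n₁)) = σ²·(k+1)/(k·n₁).
So n₁ = (1 + 1/k)·((z_{α/2} + z_β)/d)² = 1.400 × (3.242/0.49)².
n₁ = 1.400 × 43.78 = 61.3.
Round up: n₁ = 62, giving n₂ = 2.5 × 62 = 155.

n₁ = 62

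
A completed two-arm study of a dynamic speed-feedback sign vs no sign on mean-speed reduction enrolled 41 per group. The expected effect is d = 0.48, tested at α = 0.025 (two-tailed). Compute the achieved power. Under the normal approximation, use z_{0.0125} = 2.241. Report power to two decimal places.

For two equal groups, power = Φ(d·√(n/2) − z_{α/2}).
d·√(n/2) = 0.48 × √(41/2) = 0.48 × 4.528 = 2.173.
z_β = 2.173 − 2.241 = -0.068.
Power = Φ(-0.068) = 0.473.

power ≈ 0.47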